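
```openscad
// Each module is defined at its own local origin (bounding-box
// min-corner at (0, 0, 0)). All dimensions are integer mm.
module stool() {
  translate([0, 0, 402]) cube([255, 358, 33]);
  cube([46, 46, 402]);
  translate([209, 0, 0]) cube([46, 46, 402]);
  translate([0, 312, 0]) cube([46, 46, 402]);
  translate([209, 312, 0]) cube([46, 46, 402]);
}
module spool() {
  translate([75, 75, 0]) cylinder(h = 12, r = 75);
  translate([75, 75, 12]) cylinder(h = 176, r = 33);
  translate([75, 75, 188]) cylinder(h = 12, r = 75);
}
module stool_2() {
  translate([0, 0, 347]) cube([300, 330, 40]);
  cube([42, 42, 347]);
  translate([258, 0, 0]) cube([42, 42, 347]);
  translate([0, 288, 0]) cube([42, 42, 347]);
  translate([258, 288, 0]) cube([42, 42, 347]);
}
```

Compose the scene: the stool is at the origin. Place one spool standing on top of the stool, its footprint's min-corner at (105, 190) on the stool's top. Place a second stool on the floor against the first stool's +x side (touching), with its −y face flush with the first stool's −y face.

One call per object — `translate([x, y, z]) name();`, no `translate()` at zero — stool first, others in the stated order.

stool();
translate([105, 190, 435]) spool();
translate([255, 0, 0]) stool_2();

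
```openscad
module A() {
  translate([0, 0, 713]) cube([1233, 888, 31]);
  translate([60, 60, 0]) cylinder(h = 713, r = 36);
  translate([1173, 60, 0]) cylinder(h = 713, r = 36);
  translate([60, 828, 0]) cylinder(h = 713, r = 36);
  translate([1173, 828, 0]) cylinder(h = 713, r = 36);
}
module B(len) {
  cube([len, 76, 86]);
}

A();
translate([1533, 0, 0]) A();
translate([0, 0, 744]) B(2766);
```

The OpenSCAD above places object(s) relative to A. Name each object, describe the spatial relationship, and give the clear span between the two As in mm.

A is a table. B is a beam. A beam spans the tops of two tables. The clear span between the two tables is 300 mm.

Second table starts at x = 1533; first ends at x = 1233; clear span = 1533 − 1233 = 300 mm.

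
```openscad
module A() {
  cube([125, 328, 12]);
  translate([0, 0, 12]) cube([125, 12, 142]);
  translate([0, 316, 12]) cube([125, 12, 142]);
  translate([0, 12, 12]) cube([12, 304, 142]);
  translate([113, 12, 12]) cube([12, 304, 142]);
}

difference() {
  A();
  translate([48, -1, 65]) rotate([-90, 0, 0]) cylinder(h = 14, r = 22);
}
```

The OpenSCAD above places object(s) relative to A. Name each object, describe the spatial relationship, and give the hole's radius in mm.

The subtracted cylinder has r = 22 mm.

A is an open box. The open box has a circular hole through its front wall. The hole's radius is 22 mm.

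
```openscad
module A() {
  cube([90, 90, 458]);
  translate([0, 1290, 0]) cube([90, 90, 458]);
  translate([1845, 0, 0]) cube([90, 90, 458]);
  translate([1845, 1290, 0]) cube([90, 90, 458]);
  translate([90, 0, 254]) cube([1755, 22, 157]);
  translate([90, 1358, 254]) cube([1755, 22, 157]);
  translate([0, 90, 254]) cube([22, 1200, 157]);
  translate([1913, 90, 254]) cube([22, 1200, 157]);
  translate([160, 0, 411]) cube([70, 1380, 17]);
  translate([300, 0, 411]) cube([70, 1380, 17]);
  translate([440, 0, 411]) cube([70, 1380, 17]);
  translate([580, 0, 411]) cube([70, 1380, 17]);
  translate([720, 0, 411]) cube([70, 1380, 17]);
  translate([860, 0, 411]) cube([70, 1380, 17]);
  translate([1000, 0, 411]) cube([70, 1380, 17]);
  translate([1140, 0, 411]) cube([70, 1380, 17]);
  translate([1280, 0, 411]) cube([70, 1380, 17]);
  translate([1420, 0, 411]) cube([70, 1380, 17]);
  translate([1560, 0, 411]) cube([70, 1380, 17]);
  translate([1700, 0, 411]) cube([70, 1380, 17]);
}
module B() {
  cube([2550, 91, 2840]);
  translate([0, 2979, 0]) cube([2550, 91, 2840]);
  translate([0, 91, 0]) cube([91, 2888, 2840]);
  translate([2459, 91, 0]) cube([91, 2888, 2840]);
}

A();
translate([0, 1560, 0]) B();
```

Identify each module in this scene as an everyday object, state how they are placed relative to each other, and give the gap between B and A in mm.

The house frame's nearest face is 180 mm from the bed frame's +y face.

A is a bed frame. B is a house frame. The house frame is on the floor beside the bed frame on its +y side. The gap between the house frame and the bed frame is 180 mm.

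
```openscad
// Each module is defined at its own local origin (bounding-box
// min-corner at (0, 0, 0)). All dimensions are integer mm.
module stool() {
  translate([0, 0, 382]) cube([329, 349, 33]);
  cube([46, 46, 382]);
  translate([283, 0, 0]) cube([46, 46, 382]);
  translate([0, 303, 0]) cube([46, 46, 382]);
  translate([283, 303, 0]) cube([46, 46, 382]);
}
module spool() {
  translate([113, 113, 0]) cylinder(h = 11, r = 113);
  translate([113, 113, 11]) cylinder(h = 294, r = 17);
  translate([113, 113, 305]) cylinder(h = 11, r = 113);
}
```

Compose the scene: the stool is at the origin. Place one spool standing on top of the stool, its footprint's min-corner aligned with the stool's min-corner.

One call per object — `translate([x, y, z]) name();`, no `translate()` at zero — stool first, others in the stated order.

stool();
translate([0, 0, 415]) spool();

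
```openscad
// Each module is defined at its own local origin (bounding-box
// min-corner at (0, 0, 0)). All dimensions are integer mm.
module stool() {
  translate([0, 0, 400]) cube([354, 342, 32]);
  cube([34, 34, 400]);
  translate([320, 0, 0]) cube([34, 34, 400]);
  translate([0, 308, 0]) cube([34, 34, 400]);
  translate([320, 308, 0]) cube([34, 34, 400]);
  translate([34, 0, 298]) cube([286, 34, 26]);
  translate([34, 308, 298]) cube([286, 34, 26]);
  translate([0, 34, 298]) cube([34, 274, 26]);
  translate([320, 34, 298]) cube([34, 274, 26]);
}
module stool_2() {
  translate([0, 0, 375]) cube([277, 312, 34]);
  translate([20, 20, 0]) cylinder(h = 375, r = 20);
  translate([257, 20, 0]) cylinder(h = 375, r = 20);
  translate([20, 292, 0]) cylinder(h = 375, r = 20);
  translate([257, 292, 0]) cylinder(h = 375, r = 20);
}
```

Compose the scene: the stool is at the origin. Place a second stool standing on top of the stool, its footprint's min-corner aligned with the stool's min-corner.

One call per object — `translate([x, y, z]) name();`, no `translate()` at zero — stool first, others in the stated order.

stool();
translate([0, 0, 432]) stool_2();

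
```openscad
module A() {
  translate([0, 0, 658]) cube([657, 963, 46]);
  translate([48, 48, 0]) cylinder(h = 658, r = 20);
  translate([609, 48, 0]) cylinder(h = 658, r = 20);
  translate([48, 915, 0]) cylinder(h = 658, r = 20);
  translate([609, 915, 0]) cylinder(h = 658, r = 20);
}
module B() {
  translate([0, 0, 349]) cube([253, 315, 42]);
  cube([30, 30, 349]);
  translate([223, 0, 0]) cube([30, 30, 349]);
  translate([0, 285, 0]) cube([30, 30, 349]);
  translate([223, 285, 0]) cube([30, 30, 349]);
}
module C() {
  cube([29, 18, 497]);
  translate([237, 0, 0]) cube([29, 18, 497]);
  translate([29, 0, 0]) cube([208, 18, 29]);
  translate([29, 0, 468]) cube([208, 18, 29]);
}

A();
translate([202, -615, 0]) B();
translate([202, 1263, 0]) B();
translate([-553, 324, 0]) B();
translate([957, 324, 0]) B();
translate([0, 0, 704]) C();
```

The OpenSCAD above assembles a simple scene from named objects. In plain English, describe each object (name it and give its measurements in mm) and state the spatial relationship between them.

A is a rectangular dining table. The top is 657×963×46 mm with its upper surface at z = 704 mm. It stands on four round legs of 40 mm diameter, each leg's bounding box inset 28 mm from the nearest pair of top edges, running from the floor to the underside of the top.

B is a simple wooden stool: a rectangular seat 253 mm (x) by 315 mm (y), 42 mm thick, top face at z = 391 mm, on four square legs, each 30×30 mm in cross-section. The legs rest on z = 0, each flush with a corner of the seat.

C is a picture frame with a 208×439 mm rectangular opening (x by z) and a uniform 29 mm border on every side. Frame depth is 18 mm along y. It is built from two vertical stiles running the full outside height and two horizontal rails spanning the gap between the stiles.

Four stools sit around the table at the −y, +y, −x, +x sides. The picture frame is on top of the table.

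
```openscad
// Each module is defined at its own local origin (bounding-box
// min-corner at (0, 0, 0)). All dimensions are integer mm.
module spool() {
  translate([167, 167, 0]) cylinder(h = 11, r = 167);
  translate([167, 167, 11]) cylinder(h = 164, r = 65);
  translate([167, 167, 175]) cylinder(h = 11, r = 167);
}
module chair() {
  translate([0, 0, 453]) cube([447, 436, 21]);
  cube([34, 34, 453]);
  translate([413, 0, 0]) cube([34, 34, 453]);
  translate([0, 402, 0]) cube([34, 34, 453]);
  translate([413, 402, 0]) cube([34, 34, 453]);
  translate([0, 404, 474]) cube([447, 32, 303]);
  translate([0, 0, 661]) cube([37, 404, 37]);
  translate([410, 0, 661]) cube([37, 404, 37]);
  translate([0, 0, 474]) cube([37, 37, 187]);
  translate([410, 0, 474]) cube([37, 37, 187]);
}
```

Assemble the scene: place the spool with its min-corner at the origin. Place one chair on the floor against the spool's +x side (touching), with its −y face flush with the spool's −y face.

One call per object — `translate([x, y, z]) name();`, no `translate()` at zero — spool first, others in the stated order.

spool();
translate([334, 0, 0]) chair();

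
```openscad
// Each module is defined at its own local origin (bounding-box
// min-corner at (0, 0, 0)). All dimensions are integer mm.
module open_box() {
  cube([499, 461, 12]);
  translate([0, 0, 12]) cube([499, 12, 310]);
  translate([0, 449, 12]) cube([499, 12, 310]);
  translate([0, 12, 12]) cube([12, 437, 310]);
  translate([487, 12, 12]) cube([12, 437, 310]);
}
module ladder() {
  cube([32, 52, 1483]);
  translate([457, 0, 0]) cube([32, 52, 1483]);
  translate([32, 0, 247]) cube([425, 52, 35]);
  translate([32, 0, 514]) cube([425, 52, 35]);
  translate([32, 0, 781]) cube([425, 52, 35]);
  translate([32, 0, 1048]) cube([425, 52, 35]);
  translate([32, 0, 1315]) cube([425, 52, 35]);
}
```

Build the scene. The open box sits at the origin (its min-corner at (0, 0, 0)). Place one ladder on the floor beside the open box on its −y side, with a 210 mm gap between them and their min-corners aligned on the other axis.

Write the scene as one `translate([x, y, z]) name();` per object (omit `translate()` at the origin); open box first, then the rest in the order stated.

open_box();
translate([0, -262, 0]) ladder();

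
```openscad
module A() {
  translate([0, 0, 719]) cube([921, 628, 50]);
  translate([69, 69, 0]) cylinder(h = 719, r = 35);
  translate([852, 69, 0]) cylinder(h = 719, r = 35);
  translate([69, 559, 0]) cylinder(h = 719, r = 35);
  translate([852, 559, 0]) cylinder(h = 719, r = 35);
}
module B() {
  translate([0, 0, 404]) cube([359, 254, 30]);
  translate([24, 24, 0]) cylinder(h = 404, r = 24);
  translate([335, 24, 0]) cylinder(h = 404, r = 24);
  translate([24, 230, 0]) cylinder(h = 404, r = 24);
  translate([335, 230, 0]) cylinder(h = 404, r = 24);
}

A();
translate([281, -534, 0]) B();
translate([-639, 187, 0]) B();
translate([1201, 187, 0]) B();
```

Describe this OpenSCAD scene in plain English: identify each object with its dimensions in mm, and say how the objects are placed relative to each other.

A is a rectangular dining table. The top is 921×628×50 mm with its upper surface at z = 769 mm. It stands on four round legs of 70 mm diameter, each leg's bounding box inset 34 mm from the nearest pair of top edges, running from the floor to the underside of the top.

B is a four-legged stool. The seat is 359×254 mm, 30 mm thick, top at z = 434 mm. It stands on four round legs, each 48 mm in diameter, from z = 0 to the seat underside, each leg's axis is inset half a diameter from the nearest pair of seat edges (so the leg's bounding box is flush with the corner).

Three stools sit around the table at the −y, −x, +x sides.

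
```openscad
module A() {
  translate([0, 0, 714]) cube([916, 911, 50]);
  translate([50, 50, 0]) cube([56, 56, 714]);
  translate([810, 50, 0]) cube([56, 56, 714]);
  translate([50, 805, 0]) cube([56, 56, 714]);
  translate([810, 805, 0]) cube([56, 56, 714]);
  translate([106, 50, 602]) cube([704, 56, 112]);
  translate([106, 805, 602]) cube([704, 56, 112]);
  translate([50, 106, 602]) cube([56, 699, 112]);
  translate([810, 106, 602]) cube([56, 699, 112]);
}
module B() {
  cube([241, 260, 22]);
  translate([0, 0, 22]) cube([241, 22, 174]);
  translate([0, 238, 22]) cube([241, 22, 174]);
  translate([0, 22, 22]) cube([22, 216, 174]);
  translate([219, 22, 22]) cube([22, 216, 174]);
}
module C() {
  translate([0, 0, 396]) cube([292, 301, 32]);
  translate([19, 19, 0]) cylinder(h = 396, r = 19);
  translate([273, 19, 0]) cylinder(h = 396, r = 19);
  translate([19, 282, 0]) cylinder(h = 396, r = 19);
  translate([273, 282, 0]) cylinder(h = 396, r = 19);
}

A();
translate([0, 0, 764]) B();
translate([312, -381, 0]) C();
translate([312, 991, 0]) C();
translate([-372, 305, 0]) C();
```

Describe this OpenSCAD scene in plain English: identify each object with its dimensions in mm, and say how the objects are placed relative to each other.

A is a table with a 916×911 mm rectangular top, 50 mm thick, top surface at z = 764 mm, supported by four 56×56 mm square legs, each inset 50 mm from the nearest pair of top edges, running from the floor. Four apron rails, 56 mm thick and 112 mm tall, run between adjacent legs with their top edges flush with the underside of the top and their outer faces flush with the legs' outer faces.

B is an open storage box with external size 241×260×196 mm and wall thickness 22 mm (the base is also 22 mm thick). The base covers the whole footprint; the four walls stand on the base, with the y-facing walls full-width and the x-facing walls fitting between their inner faces.

C is a four-legged stool. The seat is a 292×301×32 mm slab whose top surface is at z = 428 mm; four round legs, each 38 mm in diameter, run from the floor (z = 0) to the underside of the seat, each leg's axis is inset half a diameter from the nearest pair of seat edges (so the leg's bounding box is flush with the corner).

The open box is on top of the table. Three stools sit around the table at the −y, +y, −x sides.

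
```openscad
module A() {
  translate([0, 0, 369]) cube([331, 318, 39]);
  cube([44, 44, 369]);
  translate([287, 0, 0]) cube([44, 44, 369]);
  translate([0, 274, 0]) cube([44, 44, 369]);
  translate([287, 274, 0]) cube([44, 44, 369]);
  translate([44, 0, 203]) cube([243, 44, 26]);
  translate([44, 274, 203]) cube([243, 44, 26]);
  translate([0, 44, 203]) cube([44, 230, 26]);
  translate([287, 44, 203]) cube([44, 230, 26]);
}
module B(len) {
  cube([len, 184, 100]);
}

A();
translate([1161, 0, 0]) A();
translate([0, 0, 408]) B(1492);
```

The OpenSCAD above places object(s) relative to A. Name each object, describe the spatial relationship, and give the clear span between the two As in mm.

A is a stool. B is a beam. A beam spans the tops of two stools. The clear span between the two stools is 830 mm.

Second stool starts at x = 1161; first ends at x = 331; clear span = 1161 − 331 = 830 mm.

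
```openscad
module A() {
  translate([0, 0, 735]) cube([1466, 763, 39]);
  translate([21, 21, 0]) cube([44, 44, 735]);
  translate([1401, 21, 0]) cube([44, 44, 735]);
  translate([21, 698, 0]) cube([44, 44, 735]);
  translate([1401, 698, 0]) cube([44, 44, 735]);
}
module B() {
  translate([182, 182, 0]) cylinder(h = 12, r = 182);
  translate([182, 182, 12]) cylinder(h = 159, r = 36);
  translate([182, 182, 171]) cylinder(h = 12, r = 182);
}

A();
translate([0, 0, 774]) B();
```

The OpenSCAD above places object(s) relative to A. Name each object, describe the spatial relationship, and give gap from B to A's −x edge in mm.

A is a table. B is a spool. The spool is on top of the table. The gap from the spool to the table's −x edge is 0 mm.

The spool's min-x is at 0; the table's min-x is 0; gap = 0 mm.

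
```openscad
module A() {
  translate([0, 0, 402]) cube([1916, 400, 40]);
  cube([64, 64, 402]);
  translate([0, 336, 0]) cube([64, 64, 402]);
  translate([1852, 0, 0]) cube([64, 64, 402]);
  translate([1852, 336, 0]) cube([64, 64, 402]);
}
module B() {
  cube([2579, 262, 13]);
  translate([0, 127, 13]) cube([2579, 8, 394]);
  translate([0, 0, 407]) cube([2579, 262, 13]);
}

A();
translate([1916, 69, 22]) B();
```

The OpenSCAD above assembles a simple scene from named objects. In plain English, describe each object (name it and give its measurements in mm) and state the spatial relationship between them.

A is a long wooden bench with a 1916 mm (x) × 400 mm (y) seat, 40 mm thick, its top surface 442 mm above the floor. Four 64 mm square legs at the seat corners, flush with the edges, run from z = 0 to the seat underside.

B is an I-beam lying along x, 2579 mm long. Overall section height 420 mm. Two flanges 262 mm wide (y) and 13 mm thick, one on the floor and one at the top; a web 8 mm thick runs between them, centred on the flange width.

The I-beam is beside the bench with their tops flush at z = 442.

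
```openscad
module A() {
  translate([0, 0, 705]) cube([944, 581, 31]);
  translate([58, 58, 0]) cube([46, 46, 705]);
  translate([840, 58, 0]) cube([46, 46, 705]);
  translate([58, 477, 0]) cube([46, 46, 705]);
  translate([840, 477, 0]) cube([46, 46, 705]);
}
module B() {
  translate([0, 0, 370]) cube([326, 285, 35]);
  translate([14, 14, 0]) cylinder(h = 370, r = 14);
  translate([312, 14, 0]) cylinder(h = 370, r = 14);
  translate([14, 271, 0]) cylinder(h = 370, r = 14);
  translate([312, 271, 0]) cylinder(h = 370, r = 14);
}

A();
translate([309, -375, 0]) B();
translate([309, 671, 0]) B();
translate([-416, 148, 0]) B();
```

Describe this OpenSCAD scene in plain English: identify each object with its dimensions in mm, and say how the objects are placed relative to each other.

A is a rectangular dining table. The top is 944×581×31 mm with its upper surface at z = 736 mm. It stands on four 46×46 mm square legs, each inset 58 mm from the nearest pair of top edges, running from the floor to the underside of the top.

B is a four-legged stool. The seat is 326×285 mm, 35 mm thick, top at z = 405 mm. It stands on four round legs, each 28 mm in diameter, from z = 0 to the seat underside, each leg's axis is inset half a diameter from the nearest pair of seat edges (so the leg's bounding box is flush with the corner).

Three stools sit around the table at the −y, +y, −x sides.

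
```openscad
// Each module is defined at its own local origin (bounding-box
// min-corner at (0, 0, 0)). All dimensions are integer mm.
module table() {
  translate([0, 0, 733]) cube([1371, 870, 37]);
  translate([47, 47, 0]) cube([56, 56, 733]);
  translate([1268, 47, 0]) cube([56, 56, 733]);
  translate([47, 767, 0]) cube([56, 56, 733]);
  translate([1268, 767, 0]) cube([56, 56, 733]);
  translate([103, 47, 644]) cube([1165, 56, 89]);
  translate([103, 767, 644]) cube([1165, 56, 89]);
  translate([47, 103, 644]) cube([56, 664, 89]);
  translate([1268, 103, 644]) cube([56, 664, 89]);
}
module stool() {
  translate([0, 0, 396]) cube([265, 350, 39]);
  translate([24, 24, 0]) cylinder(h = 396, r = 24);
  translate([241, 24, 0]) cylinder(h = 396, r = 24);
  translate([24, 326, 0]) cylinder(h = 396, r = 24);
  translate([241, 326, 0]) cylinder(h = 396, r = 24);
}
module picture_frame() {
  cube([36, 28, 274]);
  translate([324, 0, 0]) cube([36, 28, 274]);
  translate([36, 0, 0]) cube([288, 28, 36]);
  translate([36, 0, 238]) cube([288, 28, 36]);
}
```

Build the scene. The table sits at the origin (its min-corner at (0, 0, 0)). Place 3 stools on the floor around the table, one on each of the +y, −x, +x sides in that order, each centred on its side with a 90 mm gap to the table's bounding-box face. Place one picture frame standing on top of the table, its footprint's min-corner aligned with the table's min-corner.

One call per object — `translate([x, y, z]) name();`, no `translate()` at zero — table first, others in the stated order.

table();
translate([553, 960, 0]) stool();
translate([-355, 260, 0]) stool();
translate([1461, 260, 0]) stool();
translate([0, 0, 770]) picture_frame();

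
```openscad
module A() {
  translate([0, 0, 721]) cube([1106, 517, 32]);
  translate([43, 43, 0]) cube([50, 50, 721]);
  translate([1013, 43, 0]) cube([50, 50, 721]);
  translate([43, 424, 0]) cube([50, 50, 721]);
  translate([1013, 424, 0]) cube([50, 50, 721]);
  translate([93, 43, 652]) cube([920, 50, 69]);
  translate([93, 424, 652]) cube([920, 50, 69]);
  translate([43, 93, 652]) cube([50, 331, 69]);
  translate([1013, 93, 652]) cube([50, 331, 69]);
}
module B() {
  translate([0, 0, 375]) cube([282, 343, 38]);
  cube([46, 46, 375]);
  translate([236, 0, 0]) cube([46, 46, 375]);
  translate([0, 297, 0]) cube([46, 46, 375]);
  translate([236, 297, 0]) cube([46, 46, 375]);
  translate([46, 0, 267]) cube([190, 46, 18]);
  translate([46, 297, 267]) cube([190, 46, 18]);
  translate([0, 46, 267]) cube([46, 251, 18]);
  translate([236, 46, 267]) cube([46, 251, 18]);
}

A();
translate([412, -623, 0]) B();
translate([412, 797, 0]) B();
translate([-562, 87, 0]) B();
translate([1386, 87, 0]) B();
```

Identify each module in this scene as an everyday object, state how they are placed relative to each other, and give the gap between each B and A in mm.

A is a table. B is a stool. Four stools sit around the table at the −y, +y, −x, +x sides. The gap between each stool and the table is 280 mm.

Each stool's nearest face is 280 mm from the table's bounding box.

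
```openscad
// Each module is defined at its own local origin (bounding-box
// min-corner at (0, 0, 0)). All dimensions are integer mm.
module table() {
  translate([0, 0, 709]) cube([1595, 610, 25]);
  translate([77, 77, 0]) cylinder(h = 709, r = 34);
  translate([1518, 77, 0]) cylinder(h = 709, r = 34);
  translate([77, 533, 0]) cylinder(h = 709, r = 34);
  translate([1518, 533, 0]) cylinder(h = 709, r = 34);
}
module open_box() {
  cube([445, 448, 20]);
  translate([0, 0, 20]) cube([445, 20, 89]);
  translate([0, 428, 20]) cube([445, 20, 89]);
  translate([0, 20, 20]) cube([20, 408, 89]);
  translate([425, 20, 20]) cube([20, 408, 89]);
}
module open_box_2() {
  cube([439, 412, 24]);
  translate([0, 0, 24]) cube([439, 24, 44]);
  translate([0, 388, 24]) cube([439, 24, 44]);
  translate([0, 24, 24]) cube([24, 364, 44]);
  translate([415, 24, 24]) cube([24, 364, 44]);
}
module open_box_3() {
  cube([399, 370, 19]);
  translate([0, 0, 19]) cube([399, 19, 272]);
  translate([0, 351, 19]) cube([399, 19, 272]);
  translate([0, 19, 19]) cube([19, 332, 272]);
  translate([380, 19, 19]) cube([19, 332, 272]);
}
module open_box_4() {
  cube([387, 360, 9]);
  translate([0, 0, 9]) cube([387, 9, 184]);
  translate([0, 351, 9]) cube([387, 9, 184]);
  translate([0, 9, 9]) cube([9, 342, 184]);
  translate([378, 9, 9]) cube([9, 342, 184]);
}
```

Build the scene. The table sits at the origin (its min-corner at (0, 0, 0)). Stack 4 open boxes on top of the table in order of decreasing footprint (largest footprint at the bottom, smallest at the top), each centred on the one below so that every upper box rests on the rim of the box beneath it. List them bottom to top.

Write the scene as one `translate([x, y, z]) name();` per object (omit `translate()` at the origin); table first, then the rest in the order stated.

table();
translate([575, 81, 734]) open_box();
translate([578, 99, 843]) open_box_2();
translate([598, 120, 911]) open_box_3();
translate([604, 125, 1202]) open_box_4();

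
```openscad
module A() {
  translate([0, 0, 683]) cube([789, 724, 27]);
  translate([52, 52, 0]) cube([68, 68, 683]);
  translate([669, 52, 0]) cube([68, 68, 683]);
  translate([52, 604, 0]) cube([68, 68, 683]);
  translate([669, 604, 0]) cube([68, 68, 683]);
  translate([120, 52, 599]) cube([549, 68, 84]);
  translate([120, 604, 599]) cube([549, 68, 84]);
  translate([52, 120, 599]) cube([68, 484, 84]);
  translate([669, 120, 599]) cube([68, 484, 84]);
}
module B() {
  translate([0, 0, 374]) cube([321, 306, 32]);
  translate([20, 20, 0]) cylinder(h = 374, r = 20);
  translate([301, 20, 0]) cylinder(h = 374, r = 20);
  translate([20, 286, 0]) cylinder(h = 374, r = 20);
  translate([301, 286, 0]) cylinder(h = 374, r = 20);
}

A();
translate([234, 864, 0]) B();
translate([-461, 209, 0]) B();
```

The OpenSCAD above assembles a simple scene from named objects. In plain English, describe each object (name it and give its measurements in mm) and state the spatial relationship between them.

A is a table: top 789 mm (x) × 724 mm (y), 27 mm thick, upper face at z = 710 mm, on four 68×68 mm square legs, each inset 52 mm from the nearest pair of top edges, running from z = 0 to the bottom of the top. Four apron rails, 68 mm thick and 84 mm tall, run between adjacent legs with their top edges flush with the underside of the top and their outer faces flush with the legs' outer faces.

B is a simple wooden stool: a rectangular seat 321 mm (x) by 306 mm (y), 32 mm thick, top face at z = 406 mm, on four round legs, each 40 mm in diameter. The legs rest on z = 0, each leg's axis is inset half a diameter from the nearest pair of seat edges (so the leg's bounding box is flush with the corner).

Two stools sit around the table at the +y, −x sides.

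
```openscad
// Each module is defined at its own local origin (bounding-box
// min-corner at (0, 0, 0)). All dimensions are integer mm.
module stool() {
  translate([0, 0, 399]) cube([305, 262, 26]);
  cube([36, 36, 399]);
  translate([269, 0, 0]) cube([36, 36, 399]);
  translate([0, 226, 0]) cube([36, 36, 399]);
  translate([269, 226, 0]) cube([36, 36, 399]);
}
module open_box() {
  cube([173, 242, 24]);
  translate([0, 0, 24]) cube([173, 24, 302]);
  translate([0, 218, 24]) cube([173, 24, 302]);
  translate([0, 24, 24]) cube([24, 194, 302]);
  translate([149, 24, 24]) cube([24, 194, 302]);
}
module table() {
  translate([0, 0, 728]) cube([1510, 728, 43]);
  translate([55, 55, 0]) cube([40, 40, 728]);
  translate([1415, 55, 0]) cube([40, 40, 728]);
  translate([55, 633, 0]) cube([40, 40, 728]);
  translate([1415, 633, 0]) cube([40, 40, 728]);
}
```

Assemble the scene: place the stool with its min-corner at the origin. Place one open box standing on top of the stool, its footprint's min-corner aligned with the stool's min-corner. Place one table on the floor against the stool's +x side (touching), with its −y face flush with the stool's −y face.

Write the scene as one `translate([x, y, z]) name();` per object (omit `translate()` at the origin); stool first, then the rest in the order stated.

stool();
translate([0, 0, 425]) open_box();
translate([305, 0, 0]) table();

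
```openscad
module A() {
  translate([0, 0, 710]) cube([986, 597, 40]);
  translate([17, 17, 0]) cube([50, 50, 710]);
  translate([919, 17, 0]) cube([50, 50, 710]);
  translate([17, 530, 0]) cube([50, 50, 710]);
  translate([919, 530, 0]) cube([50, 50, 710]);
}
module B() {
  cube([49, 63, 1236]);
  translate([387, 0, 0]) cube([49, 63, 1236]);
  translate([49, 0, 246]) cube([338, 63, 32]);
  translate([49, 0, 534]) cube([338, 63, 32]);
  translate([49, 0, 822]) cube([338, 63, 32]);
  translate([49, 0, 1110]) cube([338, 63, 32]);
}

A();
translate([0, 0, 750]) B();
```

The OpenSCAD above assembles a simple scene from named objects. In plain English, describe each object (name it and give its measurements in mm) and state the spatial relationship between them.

A is a rectangular dining table. The top is 986×597×40 mm with its upper surface at z = 750 mm. It stands on four 50×50 mm square legs, each inset 17 mm from the nearest pair of top edges, running from the floor to the underside of the top.

B is a straight ladder. Two 49×63 mm vertical rails, 1236 mm tall, stand 436 mm apart (outside-to-outside) with their front faces coplanar on the −y side. 4 rungs, each 63 mm deep and 32 mm tall, span between the inner faces of the rails, front faces flush with the rails. The lowest rung's underside is at z = 246 mm and rungs are spaced 288 mm apart (underside to underside).

The ladder is on top of the table.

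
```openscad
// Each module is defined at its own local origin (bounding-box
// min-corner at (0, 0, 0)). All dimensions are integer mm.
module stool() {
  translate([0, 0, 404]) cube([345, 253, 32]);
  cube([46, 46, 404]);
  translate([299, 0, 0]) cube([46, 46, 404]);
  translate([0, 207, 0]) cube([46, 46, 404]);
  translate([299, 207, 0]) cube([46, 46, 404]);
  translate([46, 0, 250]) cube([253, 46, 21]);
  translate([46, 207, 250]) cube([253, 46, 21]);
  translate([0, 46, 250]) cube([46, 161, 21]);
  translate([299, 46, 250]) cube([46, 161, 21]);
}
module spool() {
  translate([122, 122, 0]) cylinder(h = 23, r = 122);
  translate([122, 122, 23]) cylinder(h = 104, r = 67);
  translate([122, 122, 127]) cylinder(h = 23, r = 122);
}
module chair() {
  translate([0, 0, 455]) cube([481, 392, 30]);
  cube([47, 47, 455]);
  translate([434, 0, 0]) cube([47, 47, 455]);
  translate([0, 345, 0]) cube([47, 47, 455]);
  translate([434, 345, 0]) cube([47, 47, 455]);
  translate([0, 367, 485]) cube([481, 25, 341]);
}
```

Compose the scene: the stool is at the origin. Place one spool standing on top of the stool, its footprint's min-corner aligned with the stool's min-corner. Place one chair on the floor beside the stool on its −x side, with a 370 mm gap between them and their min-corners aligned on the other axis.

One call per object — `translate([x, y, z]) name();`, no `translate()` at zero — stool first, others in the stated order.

stool();
translate([0, 0, 436]) spool();
translate([-851, 0, 0]) chair();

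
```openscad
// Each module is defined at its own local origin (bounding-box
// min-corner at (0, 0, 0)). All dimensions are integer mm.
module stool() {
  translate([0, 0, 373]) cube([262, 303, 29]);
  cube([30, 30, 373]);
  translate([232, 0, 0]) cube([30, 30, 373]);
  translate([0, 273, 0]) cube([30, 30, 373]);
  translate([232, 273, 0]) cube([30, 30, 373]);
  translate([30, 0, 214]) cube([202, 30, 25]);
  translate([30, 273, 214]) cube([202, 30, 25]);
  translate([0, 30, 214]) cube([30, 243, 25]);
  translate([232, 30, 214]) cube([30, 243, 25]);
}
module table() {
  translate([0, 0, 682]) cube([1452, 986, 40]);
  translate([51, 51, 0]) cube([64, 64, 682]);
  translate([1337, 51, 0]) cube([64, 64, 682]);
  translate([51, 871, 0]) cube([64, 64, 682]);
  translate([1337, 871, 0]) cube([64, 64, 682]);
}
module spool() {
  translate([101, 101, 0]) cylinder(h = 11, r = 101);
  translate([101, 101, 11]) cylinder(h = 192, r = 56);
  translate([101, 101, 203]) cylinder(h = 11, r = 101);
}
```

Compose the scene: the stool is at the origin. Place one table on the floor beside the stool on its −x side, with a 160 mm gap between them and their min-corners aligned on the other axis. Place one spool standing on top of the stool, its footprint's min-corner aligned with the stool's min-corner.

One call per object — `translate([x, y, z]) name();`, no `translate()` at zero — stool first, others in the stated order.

stool();
translate([-1612, 0, 0]) table();
translate([0, 0, 402]) spool();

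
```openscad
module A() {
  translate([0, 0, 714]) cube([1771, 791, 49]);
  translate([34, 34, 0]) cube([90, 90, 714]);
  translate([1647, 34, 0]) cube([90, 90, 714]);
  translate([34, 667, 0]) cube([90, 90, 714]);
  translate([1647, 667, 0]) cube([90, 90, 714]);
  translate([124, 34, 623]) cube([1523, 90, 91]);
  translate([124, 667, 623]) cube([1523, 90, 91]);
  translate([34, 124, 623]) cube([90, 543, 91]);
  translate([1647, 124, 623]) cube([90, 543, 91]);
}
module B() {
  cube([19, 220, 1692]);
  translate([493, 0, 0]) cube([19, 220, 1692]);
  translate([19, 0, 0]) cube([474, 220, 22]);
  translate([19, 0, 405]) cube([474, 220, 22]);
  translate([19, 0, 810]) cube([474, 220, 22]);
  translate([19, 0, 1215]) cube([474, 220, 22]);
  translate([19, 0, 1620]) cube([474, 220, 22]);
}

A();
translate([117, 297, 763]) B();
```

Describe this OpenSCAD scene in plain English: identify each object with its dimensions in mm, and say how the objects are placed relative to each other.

A is a table with a 1771×791 mm rectangular top, 49 mm thick, top surface at z = 763 mm, supported by four 90×90 mm square legs, each inset 34 mm from the nearest pair of top edges, running from the floor. Four apron rails, 90 mm thick and 91 mm tall, run between adjacent legs with their top edges flush with the underside of the top and their outer faces flush with the legs' outer faces.

B is an open bookshelf. Two side panels, each 19 mm thick, 220 mm deep and 1692 mm tall, stand 512 mm apart (outside-to-outside). Between them sit 5 shelves, each 22 mm thick and 220 mm deep, spanning the full gap between the sides. The bottom shelf rests on the floor (its underside at z = 0) and the clear gap between one shelf's top and the next shelf's underside is 383 mm.

The bookshelf is on top of the table.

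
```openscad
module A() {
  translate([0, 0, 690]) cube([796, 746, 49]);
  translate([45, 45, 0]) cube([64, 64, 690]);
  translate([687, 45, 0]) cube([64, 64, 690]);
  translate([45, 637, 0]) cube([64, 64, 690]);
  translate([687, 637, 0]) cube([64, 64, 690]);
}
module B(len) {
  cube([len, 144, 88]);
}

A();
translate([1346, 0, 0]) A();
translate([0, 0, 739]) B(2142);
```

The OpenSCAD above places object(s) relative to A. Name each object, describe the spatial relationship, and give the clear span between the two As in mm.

A is a table. B is a beam. A beam spans the tops of two tables. The clear span between the two tables is 550 mm.

Second table starts at x = 1346; first ends at x = 796; clear span = 1346 − 796 = 550 mm.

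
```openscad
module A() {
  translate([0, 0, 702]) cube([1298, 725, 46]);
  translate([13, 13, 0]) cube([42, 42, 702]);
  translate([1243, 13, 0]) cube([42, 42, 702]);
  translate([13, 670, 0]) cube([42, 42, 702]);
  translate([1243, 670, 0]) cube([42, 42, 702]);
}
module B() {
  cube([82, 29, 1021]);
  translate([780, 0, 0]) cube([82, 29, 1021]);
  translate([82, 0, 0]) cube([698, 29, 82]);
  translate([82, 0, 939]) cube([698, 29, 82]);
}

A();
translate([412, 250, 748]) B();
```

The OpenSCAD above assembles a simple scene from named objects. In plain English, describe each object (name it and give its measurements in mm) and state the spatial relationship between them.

A is a table: top 1298 mm (x) × 725 mm (y), 46 mm thick, upper face at z = 748 mm, on four 42×42 mm square legs, each inset 13 mm from the nearest pair of top edges, running from z = 0 to the bottom of the top.

B is a rectangular picture frame lying in the x–z plane (depth along y). The opening is 698 mm wide (x) by 857 mm tall (z), surrounded by a border 82 mm wide on all four sides. The frame is 29 mm deep and is made of two full-height vertical stiles with two horizontal rails fitted between them.

The picture frame is on top of the table.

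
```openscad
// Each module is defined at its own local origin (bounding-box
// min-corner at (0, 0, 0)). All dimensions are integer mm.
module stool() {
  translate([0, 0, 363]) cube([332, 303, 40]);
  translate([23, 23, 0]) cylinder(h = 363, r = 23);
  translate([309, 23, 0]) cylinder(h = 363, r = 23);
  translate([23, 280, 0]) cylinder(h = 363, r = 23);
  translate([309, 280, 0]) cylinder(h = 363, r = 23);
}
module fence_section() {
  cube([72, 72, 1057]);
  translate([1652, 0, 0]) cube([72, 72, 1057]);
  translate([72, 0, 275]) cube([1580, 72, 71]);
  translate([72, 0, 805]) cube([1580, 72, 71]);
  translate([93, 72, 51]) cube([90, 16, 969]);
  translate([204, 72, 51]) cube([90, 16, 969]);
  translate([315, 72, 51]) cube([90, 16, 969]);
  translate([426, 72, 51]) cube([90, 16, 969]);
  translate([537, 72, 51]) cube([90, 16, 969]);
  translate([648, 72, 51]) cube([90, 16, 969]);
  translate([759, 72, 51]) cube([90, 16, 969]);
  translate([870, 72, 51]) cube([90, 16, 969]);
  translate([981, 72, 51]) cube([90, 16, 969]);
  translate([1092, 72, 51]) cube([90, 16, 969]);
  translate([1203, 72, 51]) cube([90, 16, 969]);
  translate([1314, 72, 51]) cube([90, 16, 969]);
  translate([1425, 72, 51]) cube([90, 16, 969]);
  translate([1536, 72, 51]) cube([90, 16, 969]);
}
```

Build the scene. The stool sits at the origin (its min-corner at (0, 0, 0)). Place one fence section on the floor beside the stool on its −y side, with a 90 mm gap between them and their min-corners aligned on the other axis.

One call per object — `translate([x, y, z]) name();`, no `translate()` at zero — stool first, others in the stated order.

stool();
translate([0, -178, 0]) fence_section();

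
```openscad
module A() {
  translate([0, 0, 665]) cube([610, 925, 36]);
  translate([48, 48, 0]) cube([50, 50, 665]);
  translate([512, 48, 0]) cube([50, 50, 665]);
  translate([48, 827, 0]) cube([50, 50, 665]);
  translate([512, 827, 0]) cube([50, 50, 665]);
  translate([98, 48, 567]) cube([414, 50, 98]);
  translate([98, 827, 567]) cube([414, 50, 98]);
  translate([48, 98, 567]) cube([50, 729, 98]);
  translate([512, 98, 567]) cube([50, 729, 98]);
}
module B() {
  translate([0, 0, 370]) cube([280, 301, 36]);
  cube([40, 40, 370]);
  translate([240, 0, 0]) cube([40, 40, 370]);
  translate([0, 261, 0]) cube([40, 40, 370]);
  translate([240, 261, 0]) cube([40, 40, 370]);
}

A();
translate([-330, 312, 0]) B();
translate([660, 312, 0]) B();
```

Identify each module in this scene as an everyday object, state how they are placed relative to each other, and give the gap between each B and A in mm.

Each stool's nearest face is 50 mm from the table's bounding box.

A is a table. B is a stool. Two stools sit around the table at the −x, +x sides. The gap between each stool and the table is 50 mm.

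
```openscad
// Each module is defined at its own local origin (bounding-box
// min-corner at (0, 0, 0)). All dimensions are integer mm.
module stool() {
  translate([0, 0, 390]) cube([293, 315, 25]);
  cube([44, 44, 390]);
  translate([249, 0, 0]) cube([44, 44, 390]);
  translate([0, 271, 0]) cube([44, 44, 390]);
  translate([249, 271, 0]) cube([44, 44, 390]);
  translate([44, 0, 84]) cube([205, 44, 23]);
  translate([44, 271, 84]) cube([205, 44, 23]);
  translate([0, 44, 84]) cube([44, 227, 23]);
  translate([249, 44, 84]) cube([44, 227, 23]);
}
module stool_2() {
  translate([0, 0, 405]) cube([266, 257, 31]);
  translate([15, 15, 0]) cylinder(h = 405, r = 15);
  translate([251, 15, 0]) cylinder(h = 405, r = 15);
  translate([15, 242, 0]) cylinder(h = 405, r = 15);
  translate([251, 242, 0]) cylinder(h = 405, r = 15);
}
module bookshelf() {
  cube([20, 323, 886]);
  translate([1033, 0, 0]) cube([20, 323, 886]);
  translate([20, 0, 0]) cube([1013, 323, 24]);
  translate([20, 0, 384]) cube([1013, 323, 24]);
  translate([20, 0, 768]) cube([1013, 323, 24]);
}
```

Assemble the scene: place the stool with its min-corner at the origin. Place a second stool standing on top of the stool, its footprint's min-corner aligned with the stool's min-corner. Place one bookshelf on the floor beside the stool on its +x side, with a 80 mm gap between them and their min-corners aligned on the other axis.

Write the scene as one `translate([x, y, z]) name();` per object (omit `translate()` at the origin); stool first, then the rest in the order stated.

stool();
translate([0, 0, 415]) stool_2();
translate([373, 0, 0]) bookshelf();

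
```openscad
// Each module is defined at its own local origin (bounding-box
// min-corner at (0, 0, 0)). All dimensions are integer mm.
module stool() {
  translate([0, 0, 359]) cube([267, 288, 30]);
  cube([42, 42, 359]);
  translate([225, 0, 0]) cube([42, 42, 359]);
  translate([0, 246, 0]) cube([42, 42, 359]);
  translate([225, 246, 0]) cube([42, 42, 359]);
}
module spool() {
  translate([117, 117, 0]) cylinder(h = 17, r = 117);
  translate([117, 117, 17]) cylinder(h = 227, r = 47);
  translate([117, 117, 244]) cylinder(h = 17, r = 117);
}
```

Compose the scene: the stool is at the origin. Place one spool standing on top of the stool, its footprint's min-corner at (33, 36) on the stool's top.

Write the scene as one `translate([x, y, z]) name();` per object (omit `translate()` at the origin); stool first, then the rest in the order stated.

stool();
translate([33, 36, 389]) spool();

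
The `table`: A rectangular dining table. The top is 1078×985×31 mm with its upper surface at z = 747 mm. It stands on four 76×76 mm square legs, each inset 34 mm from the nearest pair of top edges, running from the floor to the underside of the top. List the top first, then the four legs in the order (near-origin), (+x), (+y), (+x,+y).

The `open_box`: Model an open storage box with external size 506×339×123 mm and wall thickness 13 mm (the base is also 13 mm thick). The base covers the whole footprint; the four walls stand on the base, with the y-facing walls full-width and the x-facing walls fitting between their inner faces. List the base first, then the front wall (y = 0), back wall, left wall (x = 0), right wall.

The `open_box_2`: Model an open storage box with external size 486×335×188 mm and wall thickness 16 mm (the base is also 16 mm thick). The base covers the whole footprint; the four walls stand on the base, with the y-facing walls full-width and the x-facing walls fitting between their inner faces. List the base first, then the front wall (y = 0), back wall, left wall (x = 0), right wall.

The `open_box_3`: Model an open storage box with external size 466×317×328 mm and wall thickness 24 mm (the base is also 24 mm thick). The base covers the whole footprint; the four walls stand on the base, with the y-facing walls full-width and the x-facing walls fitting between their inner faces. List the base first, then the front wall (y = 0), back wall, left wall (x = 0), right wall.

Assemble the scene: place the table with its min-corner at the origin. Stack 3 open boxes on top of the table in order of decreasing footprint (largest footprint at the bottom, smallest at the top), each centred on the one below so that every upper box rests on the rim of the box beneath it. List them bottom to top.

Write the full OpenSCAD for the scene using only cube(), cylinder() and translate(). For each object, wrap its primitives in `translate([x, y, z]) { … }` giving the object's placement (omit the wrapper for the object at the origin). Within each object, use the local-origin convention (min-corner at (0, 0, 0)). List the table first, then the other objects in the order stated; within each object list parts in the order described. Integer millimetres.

translate([0, 0, 716]) cube([1078, 985, 31]);
translate([34, 34, 0]) cube([76, 76, 716]);
translate([968, 34, 0]) cube([76, 76, 716]);
translate([34, 875, 0]) cube([76, 76, 716]);
translate([968, 875, 0]) cube([76, 76, 716]);
translate([286, 323, 747]) {
  cube([506, 339, 13]);
  translate([0, 0, 13]) cube([506, 13, 110]);
  translate([0, 326, 13]) cube([506, 13, 110]);
  translate([0, 13, 13]) cube([13, 313, 110]);
  translate([493, 13, 13]) cube([13, 313, 110]);
}
translate([296, 325, 870]) {
  cube([486, 335, 16]);
  translate([0, 0, 16]) cube([486, 16, 172]);
  translate([0, 319, 16]) cube([486, 16, 172]);
  translate([0, 16, 16]) cube([16, 303, 172]);
  translate([470, 16, 16]) cube([16, 303, 172]);
}
translate([306, 334, 1058]) {
  cube([466, 317, 24]);
  translate([0, 0, 24]) cube([466, 24, 304]);
  translate([0, 293, 24]) cube([466, 24, 304]);
  translate([0, 24, 24]) cube([24, 269, 304]);
  translate([442, 24, 24]) cube([24, 269, 304]);
}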